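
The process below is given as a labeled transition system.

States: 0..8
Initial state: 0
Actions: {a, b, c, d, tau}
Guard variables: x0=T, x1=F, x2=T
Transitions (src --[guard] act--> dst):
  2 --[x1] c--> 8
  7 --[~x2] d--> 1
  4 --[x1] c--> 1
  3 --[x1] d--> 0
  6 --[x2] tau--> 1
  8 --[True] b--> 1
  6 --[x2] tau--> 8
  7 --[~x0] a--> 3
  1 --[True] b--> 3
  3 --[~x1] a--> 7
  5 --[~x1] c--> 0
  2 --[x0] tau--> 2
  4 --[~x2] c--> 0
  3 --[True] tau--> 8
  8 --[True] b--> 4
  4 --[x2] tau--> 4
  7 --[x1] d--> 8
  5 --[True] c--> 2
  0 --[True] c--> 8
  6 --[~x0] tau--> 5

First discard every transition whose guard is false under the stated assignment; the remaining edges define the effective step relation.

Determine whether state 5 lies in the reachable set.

After dropping false guards: 12 live edges.
Layer 0: {0}
Layer 1: {8}  cumulative {0,8}
Layer 2: {1,4}  cumulative {0,1,4,8}
Layer 3: {3}  cumulative {0,1,3,4,8}
Layer 4: {7}  cumulative {0,1,3,4,7,8}
R = {0,1,3,4,7,8}

Answer: UNREACHABLE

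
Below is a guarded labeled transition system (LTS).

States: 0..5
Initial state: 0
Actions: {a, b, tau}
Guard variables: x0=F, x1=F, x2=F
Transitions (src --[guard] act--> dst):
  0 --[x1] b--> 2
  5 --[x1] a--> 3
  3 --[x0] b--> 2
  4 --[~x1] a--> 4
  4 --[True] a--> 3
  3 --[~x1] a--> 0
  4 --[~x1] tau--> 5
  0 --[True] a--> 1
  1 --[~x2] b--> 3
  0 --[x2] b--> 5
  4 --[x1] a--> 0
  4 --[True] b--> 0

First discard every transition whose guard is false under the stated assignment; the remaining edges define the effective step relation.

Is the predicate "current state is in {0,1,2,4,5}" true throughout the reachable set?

Safe = {0,1,2,4,5}
Reachable = {0,1,3}
  0: safe
  1: safe
  3: ✗ unsafe
reach 3 via a·b — violates

Answer: INVARIANT VIOLATED at state 3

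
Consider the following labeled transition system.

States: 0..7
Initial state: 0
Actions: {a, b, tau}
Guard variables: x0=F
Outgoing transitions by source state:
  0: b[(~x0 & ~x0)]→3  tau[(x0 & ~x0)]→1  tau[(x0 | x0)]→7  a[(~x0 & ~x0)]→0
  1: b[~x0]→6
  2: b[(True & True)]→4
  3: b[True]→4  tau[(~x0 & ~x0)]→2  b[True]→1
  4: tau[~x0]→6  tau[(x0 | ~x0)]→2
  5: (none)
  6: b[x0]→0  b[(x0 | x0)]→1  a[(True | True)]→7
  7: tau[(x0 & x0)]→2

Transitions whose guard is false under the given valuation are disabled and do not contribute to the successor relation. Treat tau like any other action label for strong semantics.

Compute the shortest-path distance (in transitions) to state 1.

Layered search for 1:
  L0 = {0}
  L1 = {3}
  L2 = {1,2,4}
1 enters at depth 2; path b·b

Answer: 2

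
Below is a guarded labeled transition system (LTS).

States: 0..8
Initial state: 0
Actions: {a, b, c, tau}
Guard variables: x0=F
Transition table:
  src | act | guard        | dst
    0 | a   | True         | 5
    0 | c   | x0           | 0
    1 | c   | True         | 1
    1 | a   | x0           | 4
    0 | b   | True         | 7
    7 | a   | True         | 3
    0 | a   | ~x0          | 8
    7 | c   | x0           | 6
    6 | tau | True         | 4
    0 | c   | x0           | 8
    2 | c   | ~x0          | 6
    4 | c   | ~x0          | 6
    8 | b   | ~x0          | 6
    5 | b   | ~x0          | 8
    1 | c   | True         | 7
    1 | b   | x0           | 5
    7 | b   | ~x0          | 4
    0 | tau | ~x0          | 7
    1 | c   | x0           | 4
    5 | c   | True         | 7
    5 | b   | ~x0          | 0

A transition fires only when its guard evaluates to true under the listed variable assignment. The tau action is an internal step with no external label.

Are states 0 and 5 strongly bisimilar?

Answer: NOT BISIMILAR

Working:
Refine partition for ~:
  π0 = {{0,1,2,3,4,5,6,7,8}}
  π1 = {{0},{1,2,4},{3},{5},{6},{7},{8}}
  π2 = {{0},{1},{2,4},{3},{5},{6},{7},{8}}
8 equivalence class(es) (converged in 3)
[0]={0}  [5]={5}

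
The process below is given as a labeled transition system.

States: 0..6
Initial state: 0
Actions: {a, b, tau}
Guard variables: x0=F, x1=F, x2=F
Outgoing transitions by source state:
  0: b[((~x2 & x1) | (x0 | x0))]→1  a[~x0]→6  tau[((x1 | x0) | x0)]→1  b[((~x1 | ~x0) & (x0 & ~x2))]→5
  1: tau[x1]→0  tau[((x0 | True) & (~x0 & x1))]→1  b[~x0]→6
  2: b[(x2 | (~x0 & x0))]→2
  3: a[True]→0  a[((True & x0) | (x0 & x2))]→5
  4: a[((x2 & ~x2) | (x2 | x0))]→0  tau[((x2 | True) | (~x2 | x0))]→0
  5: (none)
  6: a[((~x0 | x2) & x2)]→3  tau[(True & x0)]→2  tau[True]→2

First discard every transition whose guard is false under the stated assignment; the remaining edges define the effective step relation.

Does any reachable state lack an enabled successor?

Answer: DEADLOCK at state 2

Trace:
Reach set: {0,2,6}
  0: a→6  [1 exit(s)]
  2: ∅  [no exit]
  6: tau→2  [1 exit(s)]
witness 2: a·tau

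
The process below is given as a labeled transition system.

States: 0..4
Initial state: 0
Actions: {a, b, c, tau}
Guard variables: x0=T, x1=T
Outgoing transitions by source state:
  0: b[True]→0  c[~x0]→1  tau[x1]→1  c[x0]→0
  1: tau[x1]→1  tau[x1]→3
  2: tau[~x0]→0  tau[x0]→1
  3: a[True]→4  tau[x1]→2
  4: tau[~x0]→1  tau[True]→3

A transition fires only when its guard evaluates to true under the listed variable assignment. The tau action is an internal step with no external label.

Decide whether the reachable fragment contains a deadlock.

Reachable = {0,1,2,3,4}
  0: b→0  c→0  tau→1  [deg 3]
  1: tau→1  tau→3  [deg 2]
  2: tau→1  [deg 1]
  3: a→4  tau→2  [deg 2]
  4: tau→3  [deg 1]

Answer: DEADLOCK-FREE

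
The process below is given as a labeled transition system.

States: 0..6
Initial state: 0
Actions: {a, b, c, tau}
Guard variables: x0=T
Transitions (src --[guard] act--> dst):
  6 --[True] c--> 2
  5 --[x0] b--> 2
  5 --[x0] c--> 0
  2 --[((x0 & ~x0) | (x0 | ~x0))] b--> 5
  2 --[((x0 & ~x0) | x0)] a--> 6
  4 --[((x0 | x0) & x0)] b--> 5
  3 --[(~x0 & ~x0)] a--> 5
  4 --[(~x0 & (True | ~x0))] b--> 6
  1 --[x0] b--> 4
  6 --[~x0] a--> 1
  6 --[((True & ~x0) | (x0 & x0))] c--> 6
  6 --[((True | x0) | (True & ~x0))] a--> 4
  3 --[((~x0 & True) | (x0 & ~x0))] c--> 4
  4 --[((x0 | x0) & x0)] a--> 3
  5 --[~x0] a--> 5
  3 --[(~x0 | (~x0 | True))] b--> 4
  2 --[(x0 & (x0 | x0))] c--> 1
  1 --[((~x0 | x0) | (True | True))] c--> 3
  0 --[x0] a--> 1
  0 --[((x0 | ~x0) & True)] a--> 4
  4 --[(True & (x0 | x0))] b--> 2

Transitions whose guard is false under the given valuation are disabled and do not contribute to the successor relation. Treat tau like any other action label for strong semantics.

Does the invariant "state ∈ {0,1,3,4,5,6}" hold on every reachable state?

Answer: INVARIANT VIOLATED at state 2

Working:
Allowed set {0,1,3,4,5,6}
R = {0,1,2,3,4,5,6}
  0: ok
  1: ok
  2: VIOLATES
  3: ok
  4: ok
  5: ok
  6: ok
reach 2 via a·b — violates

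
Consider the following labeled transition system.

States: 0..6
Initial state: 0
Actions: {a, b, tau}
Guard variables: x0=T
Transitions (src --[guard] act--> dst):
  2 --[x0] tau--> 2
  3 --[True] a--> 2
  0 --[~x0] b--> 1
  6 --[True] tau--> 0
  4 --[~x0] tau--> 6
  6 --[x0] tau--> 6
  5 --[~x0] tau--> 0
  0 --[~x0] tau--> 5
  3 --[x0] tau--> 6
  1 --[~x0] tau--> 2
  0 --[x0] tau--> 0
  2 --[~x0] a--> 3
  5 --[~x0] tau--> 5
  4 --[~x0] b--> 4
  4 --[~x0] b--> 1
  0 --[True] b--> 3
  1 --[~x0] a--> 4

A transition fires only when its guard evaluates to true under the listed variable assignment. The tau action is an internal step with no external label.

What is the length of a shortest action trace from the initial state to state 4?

Answer: UNREACHABLE

Working:
Layered search for 4:
  depth 0: {0}
  depth 1: {3}
  depth 2: {2,6}
4 never appears.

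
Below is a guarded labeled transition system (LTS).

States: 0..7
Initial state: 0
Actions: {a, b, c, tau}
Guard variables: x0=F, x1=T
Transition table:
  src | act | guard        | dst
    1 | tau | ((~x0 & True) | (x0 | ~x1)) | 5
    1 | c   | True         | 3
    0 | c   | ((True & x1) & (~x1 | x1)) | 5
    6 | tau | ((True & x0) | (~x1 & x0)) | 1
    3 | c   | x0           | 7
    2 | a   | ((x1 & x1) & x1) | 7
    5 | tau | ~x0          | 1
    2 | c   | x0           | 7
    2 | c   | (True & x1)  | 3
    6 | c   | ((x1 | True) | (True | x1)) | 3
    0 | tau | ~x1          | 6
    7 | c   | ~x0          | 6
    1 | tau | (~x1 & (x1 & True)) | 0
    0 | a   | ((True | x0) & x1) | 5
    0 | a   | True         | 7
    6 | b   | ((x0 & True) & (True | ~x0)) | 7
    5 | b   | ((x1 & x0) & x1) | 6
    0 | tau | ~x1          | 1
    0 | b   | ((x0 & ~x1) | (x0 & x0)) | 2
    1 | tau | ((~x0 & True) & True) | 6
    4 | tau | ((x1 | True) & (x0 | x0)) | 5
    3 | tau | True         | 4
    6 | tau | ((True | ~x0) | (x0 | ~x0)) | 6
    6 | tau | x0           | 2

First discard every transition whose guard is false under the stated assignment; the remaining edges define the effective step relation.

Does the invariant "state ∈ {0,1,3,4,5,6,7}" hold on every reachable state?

Allowed set {0,1,3,4,5,6,7}
Reachable = {0,1,3,4,5,6,7}
  0: safe
  1: safe
  3: safe
  4: safe
  5: safe
  6: safe
  7: safe

Answer: INVARIANT HOLDS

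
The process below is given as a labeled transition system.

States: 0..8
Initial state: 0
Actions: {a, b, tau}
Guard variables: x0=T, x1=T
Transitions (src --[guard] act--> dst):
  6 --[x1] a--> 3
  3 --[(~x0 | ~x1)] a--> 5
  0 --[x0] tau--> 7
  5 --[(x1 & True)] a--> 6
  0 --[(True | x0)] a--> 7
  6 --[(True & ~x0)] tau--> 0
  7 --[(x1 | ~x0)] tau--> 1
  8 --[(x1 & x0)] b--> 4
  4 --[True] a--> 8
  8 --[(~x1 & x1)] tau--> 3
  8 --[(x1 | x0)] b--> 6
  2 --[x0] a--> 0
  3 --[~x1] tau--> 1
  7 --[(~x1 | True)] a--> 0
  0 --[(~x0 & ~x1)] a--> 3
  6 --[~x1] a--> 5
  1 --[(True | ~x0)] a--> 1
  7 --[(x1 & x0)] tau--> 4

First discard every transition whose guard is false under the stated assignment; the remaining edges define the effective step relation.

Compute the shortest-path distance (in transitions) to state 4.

Answer: 2

Working:
BFS to 4:
  Layer 0: {0}
  Layer 1: {7}
  Layer 2: {1,4}
4 enters at depth 2; path a·tau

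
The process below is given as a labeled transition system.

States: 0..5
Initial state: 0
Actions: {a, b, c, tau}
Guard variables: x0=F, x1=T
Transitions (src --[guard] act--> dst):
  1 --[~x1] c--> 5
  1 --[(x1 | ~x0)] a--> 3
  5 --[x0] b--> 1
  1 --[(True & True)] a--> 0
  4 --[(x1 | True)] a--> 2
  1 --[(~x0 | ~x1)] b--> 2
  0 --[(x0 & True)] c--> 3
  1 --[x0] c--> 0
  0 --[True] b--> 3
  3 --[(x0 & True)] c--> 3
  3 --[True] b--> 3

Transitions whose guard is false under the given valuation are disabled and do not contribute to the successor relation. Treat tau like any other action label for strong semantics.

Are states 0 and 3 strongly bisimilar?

Bisimulation quotient by refinement:
  P[0] = {{0,1,2,3,4,5}}
  P[1] = {{0,3},{1},{2,5},{4}}
stable after 2 split(s): 4 block(s)
class of 0: {0,3}; class of 3: {0,3}

Answer: BISIMILAR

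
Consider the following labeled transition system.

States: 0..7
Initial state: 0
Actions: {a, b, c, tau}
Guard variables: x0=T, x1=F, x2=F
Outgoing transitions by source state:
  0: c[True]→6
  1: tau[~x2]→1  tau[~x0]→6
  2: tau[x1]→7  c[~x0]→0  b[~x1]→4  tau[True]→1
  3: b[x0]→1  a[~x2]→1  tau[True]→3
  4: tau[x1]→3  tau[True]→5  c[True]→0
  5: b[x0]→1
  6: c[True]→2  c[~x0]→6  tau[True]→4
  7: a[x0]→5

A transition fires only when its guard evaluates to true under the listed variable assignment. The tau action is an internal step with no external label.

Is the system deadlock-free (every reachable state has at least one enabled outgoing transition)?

Answer: DEADLOCK-FREE

Trace:
Reachable = {0,1,2,4,5,6}
  0: c→6  [deg 1]
  1: tau→1  [deg 1]
  2: b→4  tau→1  [deg 2]
  4: c→0  tau→5  [deg 2]
  5: b→1  [deg 1]
  6: c→2  tau→4  [deg 2]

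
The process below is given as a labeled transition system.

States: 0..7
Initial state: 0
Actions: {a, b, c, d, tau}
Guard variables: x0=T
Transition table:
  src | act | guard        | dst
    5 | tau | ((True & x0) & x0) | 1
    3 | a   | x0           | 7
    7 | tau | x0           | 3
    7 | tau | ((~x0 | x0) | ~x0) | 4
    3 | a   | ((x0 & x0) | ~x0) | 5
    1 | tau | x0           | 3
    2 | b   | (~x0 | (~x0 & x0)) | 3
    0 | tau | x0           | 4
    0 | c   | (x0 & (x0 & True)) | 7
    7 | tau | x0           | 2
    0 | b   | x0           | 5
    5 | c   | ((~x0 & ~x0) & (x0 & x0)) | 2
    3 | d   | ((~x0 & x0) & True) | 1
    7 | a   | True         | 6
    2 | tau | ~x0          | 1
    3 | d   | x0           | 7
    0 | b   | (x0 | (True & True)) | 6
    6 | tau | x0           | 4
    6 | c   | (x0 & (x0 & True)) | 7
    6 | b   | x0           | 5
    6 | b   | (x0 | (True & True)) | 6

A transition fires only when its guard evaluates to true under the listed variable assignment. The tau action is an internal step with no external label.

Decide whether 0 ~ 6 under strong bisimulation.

Answer: BISIMILAR

Trace:
Refine partition for ~:
  P[0] = {{0,1,2,3,4,5,6,7}}
  P[1] = {{0,6},{1,5},{2,4},{3},{7}}
  P[2] = {{0,6},{1},{2,4},{3},{5},{7}}
6 equivalence class(es) (converged in 3)
0∈{0,6}, 6∈{0,6}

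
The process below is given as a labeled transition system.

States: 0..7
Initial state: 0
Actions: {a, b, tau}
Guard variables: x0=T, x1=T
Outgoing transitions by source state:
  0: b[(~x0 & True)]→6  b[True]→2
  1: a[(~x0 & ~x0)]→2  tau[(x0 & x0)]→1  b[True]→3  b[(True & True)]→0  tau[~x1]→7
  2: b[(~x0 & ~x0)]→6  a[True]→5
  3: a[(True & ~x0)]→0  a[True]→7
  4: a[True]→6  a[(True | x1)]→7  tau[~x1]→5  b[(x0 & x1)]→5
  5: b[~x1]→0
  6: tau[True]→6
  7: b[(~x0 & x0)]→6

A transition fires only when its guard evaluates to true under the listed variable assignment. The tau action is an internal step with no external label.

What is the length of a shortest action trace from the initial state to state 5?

Answer: 2

Working:
Layered search for 5:
  depth 0: {0}
  depth 1: {2}
  depth 2: {5}
5 enters at depth 2; path b·a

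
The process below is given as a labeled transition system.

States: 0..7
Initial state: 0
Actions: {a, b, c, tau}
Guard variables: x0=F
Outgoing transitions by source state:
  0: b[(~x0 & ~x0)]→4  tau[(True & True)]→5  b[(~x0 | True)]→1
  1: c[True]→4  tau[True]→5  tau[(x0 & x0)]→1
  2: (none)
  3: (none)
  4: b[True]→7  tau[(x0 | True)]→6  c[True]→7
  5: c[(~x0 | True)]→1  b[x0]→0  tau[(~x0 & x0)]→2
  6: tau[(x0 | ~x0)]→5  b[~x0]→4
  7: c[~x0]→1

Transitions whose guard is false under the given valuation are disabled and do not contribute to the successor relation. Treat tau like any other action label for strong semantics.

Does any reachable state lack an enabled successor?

Answer: DEADLOCK-FREE

Trace:
Reach set: {0,1,4,5,6,7}
  0: b→1  b→4  tau→5  [deg 3]
  1: c→4  tau→5  [deg 2]
  4: b→7  c→7  tau→6  [deg 3]
  5: c→1  [deg 1]
  6: b→4  tau→5  [deg 2]
  7: c→1  [deg 1]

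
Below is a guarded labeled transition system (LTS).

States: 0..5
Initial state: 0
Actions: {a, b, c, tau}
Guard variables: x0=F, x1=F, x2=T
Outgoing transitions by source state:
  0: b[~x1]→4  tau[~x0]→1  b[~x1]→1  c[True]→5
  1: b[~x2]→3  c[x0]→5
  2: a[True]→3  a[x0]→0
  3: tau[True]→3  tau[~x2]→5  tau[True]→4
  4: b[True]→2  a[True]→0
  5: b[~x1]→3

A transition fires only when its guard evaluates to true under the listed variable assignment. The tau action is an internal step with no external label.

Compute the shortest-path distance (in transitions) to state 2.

BFS to 2:
  L0 = {0}
  L1 = {1,4,5}
  L2 = {2,3}
first hit 2 at d=2 via b·b

Answer: 2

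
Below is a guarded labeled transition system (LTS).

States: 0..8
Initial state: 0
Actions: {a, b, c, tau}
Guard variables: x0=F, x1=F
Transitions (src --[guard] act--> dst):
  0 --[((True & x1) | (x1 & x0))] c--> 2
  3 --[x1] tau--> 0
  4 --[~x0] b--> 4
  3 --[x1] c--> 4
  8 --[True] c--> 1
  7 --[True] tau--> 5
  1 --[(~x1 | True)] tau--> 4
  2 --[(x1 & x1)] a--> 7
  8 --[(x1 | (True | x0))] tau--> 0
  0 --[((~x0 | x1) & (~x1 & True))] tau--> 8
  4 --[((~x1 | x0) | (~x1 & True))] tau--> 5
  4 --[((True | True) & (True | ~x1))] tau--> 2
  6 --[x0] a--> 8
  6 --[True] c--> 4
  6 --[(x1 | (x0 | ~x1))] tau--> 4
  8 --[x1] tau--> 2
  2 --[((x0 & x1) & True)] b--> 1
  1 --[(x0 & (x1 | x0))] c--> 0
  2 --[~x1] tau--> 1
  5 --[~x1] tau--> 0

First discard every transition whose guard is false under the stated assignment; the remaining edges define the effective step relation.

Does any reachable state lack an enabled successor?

Reach set: {0,1,2,4,5,8}
  0: tau→8  [1 out]
  1: tau→4  [1 out]
  2: tau→1  [1 out]
  4: b→4  tau→2  tau→5  [3 out]
  5: tau→0  [1 out]
  8: c→1  tau→0  [2 out]

Answer: DEADLOCK-FREE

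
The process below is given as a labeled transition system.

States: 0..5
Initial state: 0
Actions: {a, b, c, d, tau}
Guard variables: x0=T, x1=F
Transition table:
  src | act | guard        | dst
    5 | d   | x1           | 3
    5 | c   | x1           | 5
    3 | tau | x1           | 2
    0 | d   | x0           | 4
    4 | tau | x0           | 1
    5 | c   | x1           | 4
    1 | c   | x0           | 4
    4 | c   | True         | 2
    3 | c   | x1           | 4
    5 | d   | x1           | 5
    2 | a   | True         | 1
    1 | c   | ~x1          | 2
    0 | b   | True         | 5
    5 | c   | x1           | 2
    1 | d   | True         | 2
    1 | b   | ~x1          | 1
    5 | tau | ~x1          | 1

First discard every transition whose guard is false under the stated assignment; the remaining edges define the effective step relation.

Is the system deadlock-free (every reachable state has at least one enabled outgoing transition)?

R = {0,1,2,4,5}
  0: b→5  d→4  [deg 2]
  1: b→1  c→2  c→4  d→2  [deg 4]
  2: a→1  [deg 1]
  4: c→2  tau→1  [deg 2]
  5: tau→1  [deg 1]

Answer: DEADLOCK-FREE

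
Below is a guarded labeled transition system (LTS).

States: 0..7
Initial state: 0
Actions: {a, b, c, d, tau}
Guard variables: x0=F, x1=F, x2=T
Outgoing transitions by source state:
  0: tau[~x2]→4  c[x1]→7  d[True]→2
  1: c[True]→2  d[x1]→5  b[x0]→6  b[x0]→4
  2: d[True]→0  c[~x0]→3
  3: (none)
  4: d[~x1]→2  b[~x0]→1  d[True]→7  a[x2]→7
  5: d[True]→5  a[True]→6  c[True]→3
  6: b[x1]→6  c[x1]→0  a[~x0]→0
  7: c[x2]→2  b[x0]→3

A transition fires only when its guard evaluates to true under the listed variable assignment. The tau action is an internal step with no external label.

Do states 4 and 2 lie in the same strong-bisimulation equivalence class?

Compute ~ classes (split until stable):
  round 0: {{0,1,2,3,4,5,6,7}}
  round 1: {{0},{1,7},{2},{3},{4},{5},{6}}
stable after 2 split(s): 7 block(s)
class of 4: {4}; class of 2: {2}

Answer: NOT BISIMILAR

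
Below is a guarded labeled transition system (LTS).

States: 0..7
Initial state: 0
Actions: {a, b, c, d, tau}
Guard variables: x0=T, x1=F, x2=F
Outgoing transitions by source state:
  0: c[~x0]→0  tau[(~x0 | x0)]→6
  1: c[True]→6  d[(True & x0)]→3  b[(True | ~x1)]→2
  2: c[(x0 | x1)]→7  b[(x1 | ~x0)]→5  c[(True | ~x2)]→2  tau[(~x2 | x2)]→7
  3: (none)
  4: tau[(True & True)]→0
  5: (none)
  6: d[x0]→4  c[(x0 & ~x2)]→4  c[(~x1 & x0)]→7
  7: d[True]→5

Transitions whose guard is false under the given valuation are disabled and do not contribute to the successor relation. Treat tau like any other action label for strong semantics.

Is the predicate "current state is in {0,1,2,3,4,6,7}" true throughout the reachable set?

Allowed set {0,1,2,3,4,6,7}
Reach set: {0,4,5,6,7}
  0: ok
  4: ok
  5: outside
  6: ok
  7: ok
reach 5 via tau·c·d — violates

Answer: INVARIANT VIOLATED at state 5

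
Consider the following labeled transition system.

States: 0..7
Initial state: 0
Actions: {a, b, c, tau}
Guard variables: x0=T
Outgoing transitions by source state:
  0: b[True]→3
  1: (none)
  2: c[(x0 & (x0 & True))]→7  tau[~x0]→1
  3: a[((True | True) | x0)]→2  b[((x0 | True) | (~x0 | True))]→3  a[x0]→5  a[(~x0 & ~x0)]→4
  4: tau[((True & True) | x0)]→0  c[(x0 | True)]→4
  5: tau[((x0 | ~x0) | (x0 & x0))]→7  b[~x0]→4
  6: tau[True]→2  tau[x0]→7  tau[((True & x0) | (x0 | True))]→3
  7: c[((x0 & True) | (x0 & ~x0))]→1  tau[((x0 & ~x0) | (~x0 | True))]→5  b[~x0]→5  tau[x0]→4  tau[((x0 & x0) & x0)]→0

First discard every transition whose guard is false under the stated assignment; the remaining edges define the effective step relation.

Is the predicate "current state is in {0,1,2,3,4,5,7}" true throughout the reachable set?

Allowed set {0,1,2,3,4,5,7}
Reachable = {0,1,2,3,4,5,7}
  0: ok
  1: ok
  2: ok
  3: ok
  4: ok
  5: ok
  7: ok

Answer: INVARIANT HOLDS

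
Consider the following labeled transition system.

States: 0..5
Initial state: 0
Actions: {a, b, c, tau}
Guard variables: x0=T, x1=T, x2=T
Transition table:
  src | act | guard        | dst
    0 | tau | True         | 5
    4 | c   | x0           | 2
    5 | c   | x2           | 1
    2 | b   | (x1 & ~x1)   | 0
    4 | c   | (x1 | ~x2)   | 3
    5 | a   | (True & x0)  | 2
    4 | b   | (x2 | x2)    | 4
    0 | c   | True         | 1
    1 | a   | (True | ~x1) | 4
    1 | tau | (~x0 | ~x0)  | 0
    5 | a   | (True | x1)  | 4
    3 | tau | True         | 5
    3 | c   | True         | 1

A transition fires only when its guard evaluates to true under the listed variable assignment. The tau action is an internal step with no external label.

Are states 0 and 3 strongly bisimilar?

Answer: BISIMILAR

Trace:
Compute ~ classes (split until stable):
  round 0: {{0,1,2,3,4,5}}
  round 1: {{0,3},{1},{2},{4},{5}}
Fixed point at round 2; 5 class(es).
[0]={0,3}  [3]={0,3}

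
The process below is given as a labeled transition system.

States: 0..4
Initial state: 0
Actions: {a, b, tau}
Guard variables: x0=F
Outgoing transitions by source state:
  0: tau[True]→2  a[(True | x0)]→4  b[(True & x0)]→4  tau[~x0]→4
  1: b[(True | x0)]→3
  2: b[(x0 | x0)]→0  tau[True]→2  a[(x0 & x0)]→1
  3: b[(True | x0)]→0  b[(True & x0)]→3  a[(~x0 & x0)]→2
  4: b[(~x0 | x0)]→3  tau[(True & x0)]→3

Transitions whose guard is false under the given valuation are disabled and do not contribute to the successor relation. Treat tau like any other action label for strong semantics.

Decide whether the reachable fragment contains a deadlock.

Answer: DEADLOCK-FREE

Analysis:
Reachable = {0,2,3,4}
  0: a→4  tau→2  tau→4  [3 out]
  2: tau→2  [1 out]
  3: b→0  [1 out]
  4: b→3  [1 out]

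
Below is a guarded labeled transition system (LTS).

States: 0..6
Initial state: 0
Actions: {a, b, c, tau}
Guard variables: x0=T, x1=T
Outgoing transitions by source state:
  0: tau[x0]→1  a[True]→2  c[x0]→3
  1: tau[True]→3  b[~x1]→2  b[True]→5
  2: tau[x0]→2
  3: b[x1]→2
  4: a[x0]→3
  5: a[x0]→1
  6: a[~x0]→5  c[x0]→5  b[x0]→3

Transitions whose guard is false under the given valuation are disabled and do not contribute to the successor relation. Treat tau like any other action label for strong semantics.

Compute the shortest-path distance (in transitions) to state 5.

Answer: 2

Analysis:
Breadth-first toward 5:
  depth 0: {0}
  depth 1: {1,2,3}
  depth 2: {5}
first hit 5 at d=2 via tau·b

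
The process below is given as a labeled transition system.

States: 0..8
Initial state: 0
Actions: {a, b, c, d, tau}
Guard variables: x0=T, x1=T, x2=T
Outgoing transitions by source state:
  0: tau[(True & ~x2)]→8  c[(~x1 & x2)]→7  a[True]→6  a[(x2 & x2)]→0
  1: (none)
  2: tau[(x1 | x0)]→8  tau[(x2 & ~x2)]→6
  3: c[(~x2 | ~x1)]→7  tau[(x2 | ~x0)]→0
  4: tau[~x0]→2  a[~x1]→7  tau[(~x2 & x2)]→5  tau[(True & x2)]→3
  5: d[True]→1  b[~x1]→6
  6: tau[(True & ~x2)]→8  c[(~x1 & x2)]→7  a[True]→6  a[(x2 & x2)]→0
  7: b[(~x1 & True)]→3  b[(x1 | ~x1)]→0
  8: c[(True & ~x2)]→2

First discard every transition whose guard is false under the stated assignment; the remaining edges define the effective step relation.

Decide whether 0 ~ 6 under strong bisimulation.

Answer: BISIMILAR

Working:
Bisimulation quotient by refinement:
  π0 = {{0,1,2,3,4,5,6,7,8}}
  π1 = {{0,6},{1,8},{2,3,4},{5},{7}}
  π2 = {{0,6},{1,8},{2},{3},{4},{5},{7}}
Fixed point at round 3; 7 class(es).
0∈{0,6}, 6∈{0,6}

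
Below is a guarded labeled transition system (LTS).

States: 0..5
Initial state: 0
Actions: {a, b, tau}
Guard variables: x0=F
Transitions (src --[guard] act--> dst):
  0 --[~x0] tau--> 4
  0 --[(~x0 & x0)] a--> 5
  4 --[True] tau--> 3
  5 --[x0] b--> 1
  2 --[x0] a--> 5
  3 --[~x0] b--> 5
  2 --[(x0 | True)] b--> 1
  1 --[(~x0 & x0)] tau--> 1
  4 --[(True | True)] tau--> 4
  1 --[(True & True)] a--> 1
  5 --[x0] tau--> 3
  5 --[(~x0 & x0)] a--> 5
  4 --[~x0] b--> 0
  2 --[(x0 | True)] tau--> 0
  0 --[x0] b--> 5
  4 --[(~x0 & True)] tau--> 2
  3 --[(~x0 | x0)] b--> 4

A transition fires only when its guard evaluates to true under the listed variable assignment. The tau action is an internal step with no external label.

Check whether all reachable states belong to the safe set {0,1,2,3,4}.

Answer: INVARIANT VIOLATED at state 5

Working:
Inv-set: {0,1,2,3,4}
R = {0,1,2,3,4,5}
  0: ok
  1: ok
  2: ok
  3: ok
  4: ok
  5: ✗ unsafe
reach 5 via tau·tau·b — violates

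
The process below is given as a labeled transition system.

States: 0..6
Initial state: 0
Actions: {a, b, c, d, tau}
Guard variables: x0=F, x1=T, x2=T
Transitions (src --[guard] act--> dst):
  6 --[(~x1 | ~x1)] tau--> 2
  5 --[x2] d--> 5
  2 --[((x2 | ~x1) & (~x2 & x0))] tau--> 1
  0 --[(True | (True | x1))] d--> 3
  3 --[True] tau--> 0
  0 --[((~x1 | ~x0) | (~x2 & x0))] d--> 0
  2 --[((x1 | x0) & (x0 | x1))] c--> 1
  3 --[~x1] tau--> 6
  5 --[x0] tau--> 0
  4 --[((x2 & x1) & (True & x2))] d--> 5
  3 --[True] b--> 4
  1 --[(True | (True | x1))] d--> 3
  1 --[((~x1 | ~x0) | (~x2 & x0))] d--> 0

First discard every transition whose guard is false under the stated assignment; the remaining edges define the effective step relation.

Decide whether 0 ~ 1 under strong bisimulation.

Answer: BISIMILAR

Working:
Bisimulation quotient by refinement:
  P[0] = {{0,1,2,3,4,5,6}}
  P[1] = {{0,1,4,5},{2},{3},{6}}
  P[2] = {{0,1},{2},{3},{4,5},{6}}
stable after 3 split(s): 5 block(s)
[0]={0,1}  [1]={0,1}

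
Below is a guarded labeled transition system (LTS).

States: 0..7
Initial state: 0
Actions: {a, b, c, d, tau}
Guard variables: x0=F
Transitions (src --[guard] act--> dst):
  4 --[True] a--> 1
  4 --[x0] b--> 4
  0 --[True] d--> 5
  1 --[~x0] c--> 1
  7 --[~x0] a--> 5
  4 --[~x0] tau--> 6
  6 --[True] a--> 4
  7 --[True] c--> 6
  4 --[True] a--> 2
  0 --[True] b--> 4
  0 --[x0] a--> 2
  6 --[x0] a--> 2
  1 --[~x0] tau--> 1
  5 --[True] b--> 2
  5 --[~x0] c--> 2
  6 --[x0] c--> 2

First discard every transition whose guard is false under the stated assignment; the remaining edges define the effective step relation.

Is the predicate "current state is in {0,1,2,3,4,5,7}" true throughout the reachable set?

Allowed set {0,1,2,3,4,5,7}
Reach set: {0,1,2,4,5,6}
  0: safe
  1: safe
  2: safe
  4: safe
  5: safe
  6: outside
witness against invariant: b·tau → 6

Answer: INVARIANT VIOLATED at state 6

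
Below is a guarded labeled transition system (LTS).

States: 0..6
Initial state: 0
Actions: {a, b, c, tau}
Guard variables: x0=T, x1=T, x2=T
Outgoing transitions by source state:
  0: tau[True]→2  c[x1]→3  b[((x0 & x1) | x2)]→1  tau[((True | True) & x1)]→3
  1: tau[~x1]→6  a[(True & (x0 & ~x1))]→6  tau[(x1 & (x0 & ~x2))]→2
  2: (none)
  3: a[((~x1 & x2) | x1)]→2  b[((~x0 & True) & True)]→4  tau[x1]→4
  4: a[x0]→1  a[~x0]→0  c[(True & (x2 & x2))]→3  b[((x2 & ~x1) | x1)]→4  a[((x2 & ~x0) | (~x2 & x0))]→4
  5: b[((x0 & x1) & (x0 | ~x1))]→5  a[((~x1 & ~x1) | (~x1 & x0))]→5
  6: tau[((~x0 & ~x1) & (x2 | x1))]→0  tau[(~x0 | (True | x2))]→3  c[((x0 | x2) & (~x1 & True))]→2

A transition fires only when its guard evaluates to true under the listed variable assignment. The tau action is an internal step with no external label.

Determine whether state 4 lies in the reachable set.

After dropping false guards: 11 live edges.
Layer 0: {0}
Layer 1: {1,2,3}  cumulative {0,1,2,3}
Layer 2: {4}  cumulative {0,1,2,3,4}
R = {0,1,2,3,4}
Path to 4: tau·tau

Answer: REACHABLE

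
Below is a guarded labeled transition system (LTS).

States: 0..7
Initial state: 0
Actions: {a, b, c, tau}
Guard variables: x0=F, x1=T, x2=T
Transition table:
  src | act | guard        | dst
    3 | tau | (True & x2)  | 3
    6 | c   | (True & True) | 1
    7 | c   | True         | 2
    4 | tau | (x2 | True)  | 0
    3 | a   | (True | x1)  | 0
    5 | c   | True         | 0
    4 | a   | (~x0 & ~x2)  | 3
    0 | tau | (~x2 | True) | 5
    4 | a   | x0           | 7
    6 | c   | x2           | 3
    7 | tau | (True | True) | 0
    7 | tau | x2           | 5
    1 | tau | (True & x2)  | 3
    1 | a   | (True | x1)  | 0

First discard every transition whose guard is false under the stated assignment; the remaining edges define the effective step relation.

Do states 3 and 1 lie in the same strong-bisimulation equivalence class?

Answer: BISIMILAR

Analysis:
Compute ~ classes (split until stable):
  round 0: {{0,1,2,3,4,5,6,7}}
  round 1: {{0,4},{1,3},{2},{5,6},{7}}
  round 2: {{0},{1,3},{2},{4},{5},{6},{7}}
Fixed point at round 3; 7 class(es).
[3]={1,3}  [1]={1,3}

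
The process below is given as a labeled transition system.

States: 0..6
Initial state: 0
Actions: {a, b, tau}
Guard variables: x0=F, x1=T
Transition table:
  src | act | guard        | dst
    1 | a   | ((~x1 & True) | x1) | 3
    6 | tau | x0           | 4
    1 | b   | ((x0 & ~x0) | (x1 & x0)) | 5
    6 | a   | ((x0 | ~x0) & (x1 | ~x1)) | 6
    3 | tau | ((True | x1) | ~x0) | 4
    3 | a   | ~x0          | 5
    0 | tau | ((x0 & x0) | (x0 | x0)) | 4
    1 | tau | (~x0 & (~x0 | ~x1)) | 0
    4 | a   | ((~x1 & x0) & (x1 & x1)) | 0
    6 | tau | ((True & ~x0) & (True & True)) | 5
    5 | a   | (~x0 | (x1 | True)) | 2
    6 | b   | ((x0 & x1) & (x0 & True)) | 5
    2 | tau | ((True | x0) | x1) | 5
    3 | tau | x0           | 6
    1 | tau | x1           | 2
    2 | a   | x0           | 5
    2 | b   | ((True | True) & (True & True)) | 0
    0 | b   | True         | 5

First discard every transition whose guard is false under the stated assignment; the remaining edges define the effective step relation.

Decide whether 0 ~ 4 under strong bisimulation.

Answer: NOT BISIMILAR

Working:
Bisimulation quotient by refinement:
  round 0: {{0,1,2,3,4,5,6}}
  round 1: {{0},{1,3,6},{2},{4},{5}}
  round 2: {{0},{1},{2},{3},{4},{5},{6}}
stable after 3 split(s): 7 block(s)
class of 0: {0}; class of 4: {4}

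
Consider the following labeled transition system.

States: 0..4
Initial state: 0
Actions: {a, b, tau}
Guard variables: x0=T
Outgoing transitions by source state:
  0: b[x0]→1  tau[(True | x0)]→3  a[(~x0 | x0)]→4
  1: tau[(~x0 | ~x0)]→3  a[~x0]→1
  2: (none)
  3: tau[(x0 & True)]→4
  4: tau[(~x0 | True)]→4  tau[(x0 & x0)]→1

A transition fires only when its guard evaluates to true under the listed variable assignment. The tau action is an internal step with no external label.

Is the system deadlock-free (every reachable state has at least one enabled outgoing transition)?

R = {0,1,3,4}
  0: a→4  b→1  tau→3  [deg 3]
  1: ∅  [STUCK]
  3: tau→4  [deg 1]
  4: tau→1  tau→4  [deg 2]
Path to 1: b

Answer: DEADLOCK at state 1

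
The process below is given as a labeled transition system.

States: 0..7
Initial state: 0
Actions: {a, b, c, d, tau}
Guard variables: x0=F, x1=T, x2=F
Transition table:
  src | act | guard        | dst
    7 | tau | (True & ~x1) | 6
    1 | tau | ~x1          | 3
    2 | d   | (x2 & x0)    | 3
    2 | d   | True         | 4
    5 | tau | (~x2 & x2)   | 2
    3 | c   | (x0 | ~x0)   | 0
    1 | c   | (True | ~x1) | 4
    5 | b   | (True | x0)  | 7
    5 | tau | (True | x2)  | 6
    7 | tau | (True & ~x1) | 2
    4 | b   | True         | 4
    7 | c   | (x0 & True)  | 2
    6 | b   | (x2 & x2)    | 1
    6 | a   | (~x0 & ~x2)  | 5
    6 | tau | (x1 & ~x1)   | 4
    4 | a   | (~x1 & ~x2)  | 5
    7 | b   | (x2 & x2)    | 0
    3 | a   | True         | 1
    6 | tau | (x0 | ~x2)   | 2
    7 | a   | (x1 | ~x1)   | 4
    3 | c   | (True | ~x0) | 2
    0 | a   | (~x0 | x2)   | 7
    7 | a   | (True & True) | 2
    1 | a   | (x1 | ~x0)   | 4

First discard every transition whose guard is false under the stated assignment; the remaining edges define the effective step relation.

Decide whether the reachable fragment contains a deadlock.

Answer: DEADLOCK-FREE

Working:
Reach set: {0,2,4,7}
  0: a→7  [1 exit(s)]
  2: d→4  [1 exit(s)]
  4: b→4  [1 exit(s)]
  7: a→2  a→4  [2 exit(s)]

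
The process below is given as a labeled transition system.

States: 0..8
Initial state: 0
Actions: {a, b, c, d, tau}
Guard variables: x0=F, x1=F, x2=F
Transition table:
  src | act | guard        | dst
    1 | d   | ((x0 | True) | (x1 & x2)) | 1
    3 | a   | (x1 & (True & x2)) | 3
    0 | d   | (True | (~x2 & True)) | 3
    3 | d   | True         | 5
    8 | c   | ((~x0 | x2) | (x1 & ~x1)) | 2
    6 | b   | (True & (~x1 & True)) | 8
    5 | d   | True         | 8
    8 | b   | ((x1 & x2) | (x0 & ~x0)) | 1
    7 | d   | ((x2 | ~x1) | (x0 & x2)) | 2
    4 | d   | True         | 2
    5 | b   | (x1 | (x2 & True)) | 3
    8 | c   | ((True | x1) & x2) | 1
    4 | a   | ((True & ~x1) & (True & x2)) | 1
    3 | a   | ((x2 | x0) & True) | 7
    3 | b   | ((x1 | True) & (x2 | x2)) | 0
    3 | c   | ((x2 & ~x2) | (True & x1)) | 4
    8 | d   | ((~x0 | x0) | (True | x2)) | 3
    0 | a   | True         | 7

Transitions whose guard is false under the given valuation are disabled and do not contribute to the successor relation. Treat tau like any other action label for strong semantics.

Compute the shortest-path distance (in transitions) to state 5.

Answer: 2

Working:
Breadth-first toward 5:
  depth 0: {0}
  depth 1: {3,7}
  depth 2: {2,5}
5 enters at depth 2; path d·d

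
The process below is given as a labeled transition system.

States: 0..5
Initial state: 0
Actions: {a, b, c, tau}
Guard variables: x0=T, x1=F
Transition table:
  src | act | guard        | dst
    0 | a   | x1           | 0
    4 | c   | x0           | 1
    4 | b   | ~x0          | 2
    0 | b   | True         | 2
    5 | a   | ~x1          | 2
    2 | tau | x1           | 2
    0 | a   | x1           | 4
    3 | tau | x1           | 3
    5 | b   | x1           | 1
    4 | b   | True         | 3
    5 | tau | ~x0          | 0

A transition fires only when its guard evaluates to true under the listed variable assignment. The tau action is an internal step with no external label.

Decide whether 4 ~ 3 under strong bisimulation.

Answer: NOT BISIMILAR

Analysis:
Refine partition for ~:
  round 0: {{0,1,2,3,4,5}}
  round 1: {{0},{1,2,3},{4},{5}}
Fixed point at round 2; 4 class(es).
[4]={4}  [3]={1,2,3}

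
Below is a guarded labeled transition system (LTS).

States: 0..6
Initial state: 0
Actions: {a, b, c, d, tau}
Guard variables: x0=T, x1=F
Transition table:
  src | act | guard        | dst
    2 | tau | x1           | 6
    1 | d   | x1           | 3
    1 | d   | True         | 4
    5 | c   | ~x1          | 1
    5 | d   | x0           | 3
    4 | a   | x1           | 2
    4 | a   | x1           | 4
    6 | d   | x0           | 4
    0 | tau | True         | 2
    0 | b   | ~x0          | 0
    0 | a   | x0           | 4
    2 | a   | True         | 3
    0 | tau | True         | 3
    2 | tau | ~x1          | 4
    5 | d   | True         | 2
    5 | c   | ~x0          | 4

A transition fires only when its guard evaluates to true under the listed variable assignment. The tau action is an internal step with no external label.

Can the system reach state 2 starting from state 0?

Answer: REACHABLE

Analysis:
Guard filter leaves 10 enabled edge(s).
Layer 0: {0}
Layer 1: {2,3,4}  cumulative {0,2,3,4}
Reach set: {0,2,3,4}
witness 2: tau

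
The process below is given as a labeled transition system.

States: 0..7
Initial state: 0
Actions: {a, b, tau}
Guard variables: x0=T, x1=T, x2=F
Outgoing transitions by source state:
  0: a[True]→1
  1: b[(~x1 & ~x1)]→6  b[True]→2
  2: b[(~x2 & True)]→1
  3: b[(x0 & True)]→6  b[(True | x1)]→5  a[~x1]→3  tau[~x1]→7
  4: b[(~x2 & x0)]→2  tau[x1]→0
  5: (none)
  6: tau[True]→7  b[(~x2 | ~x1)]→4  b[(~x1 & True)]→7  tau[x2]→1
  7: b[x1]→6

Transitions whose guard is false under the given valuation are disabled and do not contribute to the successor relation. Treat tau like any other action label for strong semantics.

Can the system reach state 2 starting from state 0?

Answer: REACHABLE

Analysis:
10 transition(s) survive guard evaluation.
depth 0: {0}
depth 1: {1}  total {0,1}
depth 2: {2}  total {0,1,2}
R = {0,1,2}
Path to 2: a·b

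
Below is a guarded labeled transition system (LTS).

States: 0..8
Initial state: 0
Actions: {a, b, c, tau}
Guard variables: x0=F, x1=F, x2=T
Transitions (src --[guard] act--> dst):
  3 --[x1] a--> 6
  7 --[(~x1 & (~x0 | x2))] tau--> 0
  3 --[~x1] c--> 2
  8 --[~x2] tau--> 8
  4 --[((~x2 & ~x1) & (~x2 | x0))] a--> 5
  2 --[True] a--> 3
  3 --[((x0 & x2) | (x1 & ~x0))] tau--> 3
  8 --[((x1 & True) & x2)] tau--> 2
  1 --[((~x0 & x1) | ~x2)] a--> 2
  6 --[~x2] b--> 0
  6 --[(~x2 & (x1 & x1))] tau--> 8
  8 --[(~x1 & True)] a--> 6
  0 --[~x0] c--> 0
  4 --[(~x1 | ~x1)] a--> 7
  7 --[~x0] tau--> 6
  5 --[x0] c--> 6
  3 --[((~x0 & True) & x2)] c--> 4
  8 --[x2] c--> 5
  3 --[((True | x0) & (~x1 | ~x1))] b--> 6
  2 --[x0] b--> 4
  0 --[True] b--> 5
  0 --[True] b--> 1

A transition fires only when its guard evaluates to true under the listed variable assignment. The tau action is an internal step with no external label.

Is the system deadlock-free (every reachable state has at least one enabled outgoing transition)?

Answer: DEADLOCK at state 1

Working:
R = {0,1,5}
  0: b→1  b→5  c→0  [3 out]
  1: ∅  [no exit]
  5: ∅  [no exit]
Path to 1: b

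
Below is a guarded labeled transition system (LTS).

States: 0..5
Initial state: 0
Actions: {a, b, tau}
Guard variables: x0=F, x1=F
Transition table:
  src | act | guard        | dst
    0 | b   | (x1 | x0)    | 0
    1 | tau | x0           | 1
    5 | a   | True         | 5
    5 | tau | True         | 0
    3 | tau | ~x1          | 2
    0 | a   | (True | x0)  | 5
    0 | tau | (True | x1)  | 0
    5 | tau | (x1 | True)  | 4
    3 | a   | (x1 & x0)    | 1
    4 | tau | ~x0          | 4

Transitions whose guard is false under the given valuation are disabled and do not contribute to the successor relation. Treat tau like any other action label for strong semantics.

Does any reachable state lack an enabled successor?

Reach set: {0,4,5}
  0: a→5  tau→0  [deg 2]
  4: tau→4  [deg 1]
  5: a→5  tau→0  tau→4  [deg 3]

Answer: DEADLOCK-FREE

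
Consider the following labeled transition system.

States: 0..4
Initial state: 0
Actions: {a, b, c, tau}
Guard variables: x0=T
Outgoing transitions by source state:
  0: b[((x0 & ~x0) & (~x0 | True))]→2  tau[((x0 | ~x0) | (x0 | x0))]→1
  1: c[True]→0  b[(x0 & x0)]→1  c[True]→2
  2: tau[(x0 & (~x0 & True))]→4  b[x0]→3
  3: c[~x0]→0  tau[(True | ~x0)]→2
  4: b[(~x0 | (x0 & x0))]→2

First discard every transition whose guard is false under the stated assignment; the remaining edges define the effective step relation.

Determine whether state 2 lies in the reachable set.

Answer: REACHABLE

Trace:
After dropping false guards: 7 live edges.
L0 = {0}
L1 = {1}  total {0,1}
L2 = {2}  total {0,1,2}
L3 = {3}  total {0,1,2,3}
Reach set: {0,1,2,3}
witness 2: tau·c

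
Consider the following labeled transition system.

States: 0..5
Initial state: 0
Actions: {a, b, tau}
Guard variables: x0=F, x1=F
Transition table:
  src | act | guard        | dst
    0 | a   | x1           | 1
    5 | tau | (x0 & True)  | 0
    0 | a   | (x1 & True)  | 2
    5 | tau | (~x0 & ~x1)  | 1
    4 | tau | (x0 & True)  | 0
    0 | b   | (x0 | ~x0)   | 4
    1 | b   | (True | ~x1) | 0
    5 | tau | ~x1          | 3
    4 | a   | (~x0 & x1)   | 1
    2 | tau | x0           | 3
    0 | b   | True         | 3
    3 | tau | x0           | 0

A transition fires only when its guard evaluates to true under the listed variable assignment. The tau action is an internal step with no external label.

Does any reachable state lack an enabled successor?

Reach set: {0,3,4}
  0: b→3  b→4  [2 exit(s)]
  3: ∅  [STUCK]
  4: ∅  [STUCK]
trace reaching 3: b

Answer: DEADLOCK at state 3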